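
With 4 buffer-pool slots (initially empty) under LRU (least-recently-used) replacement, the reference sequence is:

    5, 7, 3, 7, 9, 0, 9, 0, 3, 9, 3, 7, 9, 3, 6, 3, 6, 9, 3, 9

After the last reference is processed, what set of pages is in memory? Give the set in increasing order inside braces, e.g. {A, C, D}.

5 → fault, frames [5]
7 → fault, frames [5, 7]
3 → fault, frames [5, 7, 3]
7 → hit
9 → fault, frames [5, 3, 7, 9]
0 → fault, evict 5, frames [3, 7, 9, 0]
9 → hit
0 → hit
3 → hit
9 → hit
3 → hit
7 → hit
9 → hit
3 → hit
6 → fault, evict 0, frames [7, 9, 3, 6]
3 → hit
6 → hit
9 → hit
3 → hit
9 → hit

{3, 6, 7, 9}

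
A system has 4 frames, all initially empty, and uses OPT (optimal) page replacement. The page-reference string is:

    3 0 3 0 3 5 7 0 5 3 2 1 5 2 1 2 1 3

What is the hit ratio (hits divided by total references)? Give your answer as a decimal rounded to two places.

3 -> miss, frames {3}
0 -> miss, frames {3,0}
3 -> hit
0 -> hit
3 -> hit
5 -> miss, frames {3,0,5}
7 -> miss, frames {3,0,5,7}
0 -> hit
5 -> hit
3 -> hit
2 -> miss, evict 7, frames {3,0,5,2}
1 -> miss, evict 0, frames {3,5,2,1}
5 -> hit
2 -> hit
1 -> hit
2 -> hit
1 -> hit
3 -> hit
Hits: 12 of 18 references → 12/18 = 0.6667.

0.67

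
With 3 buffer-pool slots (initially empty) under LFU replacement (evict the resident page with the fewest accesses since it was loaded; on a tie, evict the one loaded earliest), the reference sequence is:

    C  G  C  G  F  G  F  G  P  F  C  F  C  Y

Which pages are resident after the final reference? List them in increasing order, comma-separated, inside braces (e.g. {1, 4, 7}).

C -> fault, frames {C}
G -> fault, frames {C,G}
C -> hit
G -> hit
F -> fault, frames {C,G,F}
G -> hit
F -> hit
G -> hit
P -> fault, evict C, frames {G,F,P}
F -> hit
C -> fault, evict P, frames {G,F,C}
F -> hit
C -> hit
Y -> fault, evict C, frames {G,F,Y}

{F, G, Y}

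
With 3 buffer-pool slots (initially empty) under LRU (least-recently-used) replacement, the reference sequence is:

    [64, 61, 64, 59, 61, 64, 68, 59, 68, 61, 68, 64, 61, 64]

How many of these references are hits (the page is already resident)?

64 → fault, frames {64}
61 → fault, frames {64,61}
64 → hit
59 → fault, frames {61,64,59}
61 → hit
64 → hit
68 → fault, evict 59, frames {61,64,68}
59 → fault, evict 61, frames {64,68,59}
68 → hit
61 → fault, evict 64, frames {59,68,61}
68 → hit
64 → fault, evict 59, frames {61,68,64}
61 → hit
64 → hit
Hits: 7.

7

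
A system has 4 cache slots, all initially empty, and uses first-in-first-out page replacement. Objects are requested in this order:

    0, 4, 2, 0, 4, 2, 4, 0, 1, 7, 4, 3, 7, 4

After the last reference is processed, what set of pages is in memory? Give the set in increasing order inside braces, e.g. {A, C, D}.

{1, 3, 4, 7}

0: fault, frames [0]
4: fault, frames [0, 4]
2: fault, frames [0, 4, 2]
0: hit
4: hit
2: hit
4: hit
0: hit
1: fault, frames [0, 4, 2, 1]
7: fault, evict 0, frames [4, 2, 1, 7]
4: hit
3: fault, evict 4, frames [2, 1, 7, 3]
7: hit
4: fault, evict 2, frames [1, 7, 3, 4]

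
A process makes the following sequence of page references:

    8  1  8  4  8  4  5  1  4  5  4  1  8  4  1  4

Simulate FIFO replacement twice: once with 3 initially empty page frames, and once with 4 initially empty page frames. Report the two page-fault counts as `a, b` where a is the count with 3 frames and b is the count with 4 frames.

7, 4

3 frames: F F . F . . F . . . . . F . F F → 7 faults.
4 frames: F F . F . . F . . . . . . . . . → 4 faults.
4 < 7: adding a frame reduced faults, as is typical.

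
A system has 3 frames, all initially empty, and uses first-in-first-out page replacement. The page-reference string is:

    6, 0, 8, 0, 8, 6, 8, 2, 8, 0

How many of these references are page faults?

6 → miss, frames (6)
0 → miss, frames (6 0)
8 → miss, frames (6 0 8)
0 → hit
8 → hit
6 → hit
8 → hit
2 → miss, evict 6, frames (0 8 2)
8 → hit
0 → hit
Page faults: 4.

4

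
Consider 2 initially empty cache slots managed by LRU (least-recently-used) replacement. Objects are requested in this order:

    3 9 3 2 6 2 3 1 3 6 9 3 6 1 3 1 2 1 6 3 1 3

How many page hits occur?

3 → fault, frames [3]
9 → fault, frames [3, 9]
3 → hit
2 → fault, evict 9, frames [3, 2]
6 → fault, evict 3, frames [2, 6]
2 → hit
3 → fault, evict 6, frames [2, 3]
1 → fault, evict 2, frames [3, 1]
3 → hit
6 → fault, evict 1, frames [3, 6]
9 → fault, evict 3, frames [6, 9]
3 → fault, evict 6, frames [9, 3]
6 → fault, evict 9, frames [3, 6]
1 → fault, evict 3, frames [6, 1]
3 → fault, evict 6, frames [1, 3]
1 → hit
2 → fault, evict 3, frames [1, 2]
1 → hit
6 → fault, evict 2, frames [1, 6]
3 → fault, evict 1, frames [6, 3]
1 → fault, evict 6, frames [3, 1]
3 → hit
Hits: 6.

6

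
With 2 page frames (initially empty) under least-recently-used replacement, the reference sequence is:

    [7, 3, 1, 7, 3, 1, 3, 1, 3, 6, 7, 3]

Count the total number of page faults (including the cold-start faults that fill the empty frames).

9

7: miss, frames [7]
3: miss, frames [7, 3]
1: miss, evict 7, frames [3, 1]
7: miss, evict 3, frames [1, 7]
3: miss, evict 1, frames [7, 3]
1: miss, evict 7, frames [3, 1]
3: hit
1: hit
3: hit
6: miss, evict 1, frames [3, 6]
7: miss, evict 3, frames [6, 7]
3: miss, evict 6, frames [7, 3]
Page faults: 9.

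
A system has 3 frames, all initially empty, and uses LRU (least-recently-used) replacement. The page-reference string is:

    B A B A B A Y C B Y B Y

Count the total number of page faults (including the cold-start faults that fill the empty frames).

B → miss, frames [B]
A → miss, frames [B, A]
B → hit
A → hit
B → hit
A → hit
Y → miss, frames [B, A, Y]
C → miss, evict B, frames [A, Y, C]
B → miss, evict A, frames [Y, C, B]
Y → hit
B → hit
Y → hit
Page faults: 5.

5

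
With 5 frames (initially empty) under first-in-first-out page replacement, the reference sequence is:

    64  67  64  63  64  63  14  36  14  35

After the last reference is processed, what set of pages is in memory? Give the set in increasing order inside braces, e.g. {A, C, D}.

64 -> miss, frames {64}
67 -> miss, frames {64,67}
64 -> hit
63 -> miss, frames {64,67,63}
64 -> hit
63 -> hit
14 -> miss, frames {64,67,63,14}
36 -> miss, frames {64,67,63,14,36}
14 -> hit
35 -> miss, evict 64, frames {67,63,14,36,35}

{14, 35, 36, 63, 67}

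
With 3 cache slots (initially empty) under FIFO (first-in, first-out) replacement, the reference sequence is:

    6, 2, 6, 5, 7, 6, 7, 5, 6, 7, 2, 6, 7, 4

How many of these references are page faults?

7

6 -> miss, frames [6]
2 -> miss, frames [6, 2]
6 -> hit
5 -> miss, frames [6, 2, 5]
7 -> miss, evict 6, frames [2, 5, 7]
6 -> miss, evict 2, frames [5, 7, 6]
7 -> hit
5 -> hit
6 -> hit
7 -> hit
2 -> miss, evict 5, frames [7, 6, 2]
6 -> hit
7 -> hit
4 -> miss, evict 7, frames [6, 2, 4]
Page faults: 7.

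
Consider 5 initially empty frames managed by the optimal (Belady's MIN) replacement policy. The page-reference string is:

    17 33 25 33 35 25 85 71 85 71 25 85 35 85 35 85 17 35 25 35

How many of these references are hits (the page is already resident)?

17: fault, frames (17)
33: fault, frames (17 33)
25: fault, frames (17 33 25)
33: hit
35: fault, frames (17 33 25 35)
25: hit
85: fault, frames (17 33 25 35 85)
71: fault, evict 33, frames (17 25 35 85 71)
85: hit
71: hit
25: hit
85: hit
35: hit
85: hit
35: hit
85: hit
17: hit
35: hit
25: hit
35: hit
Hits: 14.

14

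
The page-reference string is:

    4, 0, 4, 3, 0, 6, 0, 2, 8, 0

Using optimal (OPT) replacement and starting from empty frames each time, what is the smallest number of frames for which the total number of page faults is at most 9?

2

f=1: 10 faults
f=2: 6 faults
f=3: 6 faults
f=4: 6 faults
f=5: 6 faults
f=6: 6 faults
Smallest f with faults ≤ 9 is 2.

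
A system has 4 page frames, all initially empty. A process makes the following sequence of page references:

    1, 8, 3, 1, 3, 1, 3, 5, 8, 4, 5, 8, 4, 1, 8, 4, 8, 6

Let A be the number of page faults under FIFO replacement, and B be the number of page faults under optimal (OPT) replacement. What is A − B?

Under FIFO: F F F . . . . F . F . . . F F . . F → 8 faults.
Under OPT: F F F . . . . F . F . . . . . . . F → 6 faults.
A − B = 8 − 6 = 2.

2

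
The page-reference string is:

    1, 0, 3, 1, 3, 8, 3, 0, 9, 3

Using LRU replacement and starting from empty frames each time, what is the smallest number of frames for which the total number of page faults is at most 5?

4

f=1: 10 faults
f=2: 8 faults
f=3: 6 faults
f=4: 5 faults
f=5: 5 faults
Smallest f with faults ≤ 5 is 4.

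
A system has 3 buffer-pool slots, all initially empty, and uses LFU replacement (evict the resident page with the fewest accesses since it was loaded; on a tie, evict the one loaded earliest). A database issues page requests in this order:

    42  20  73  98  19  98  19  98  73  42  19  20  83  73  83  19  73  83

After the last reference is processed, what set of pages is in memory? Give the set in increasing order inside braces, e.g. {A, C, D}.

42 -> fault, frames (42)
20 -> fault, frames (42 20)
73 -> fault, frames (42 20 73)
98 -> fault, evict 42, frames (20 73 98)
19 -> fault, evict 20, frames (73 98 19)
98 -> hit
19 -> hit
98 -> hit
73 -> hit
42 -> fault, evict 73, frames (98 19 42)
19 -> hit
20 -> fault, evict 42, frames (98 19 20)
83 -> fault, evict 20, frames (98 19 83)
73 -> fault, evict 83, frames (98 19 73)
83 -> fault, evict 73, frames (98 19 83)
19 -> hit
73 -> fault, evict 83, frames (98 19 73)
83 -> fault, evict 73, frames (98 19 83)

{19, 83, 98}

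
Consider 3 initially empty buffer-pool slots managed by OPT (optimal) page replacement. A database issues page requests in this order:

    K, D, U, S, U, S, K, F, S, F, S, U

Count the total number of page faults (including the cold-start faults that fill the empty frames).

K → miss, frames (K)
D → miss, frames (K D)
U → miss, frames (K D U)
S → miss, evict D, frames (K U S)
U → hit
S → hit
K → hit
F → miss, evict K, frames (U S F)
S → hit
F → hit
S → hit
U → hit
Page faults: 5.

5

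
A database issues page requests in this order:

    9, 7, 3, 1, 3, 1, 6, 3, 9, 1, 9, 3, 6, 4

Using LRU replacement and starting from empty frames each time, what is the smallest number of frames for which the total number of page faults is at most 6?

5

f=1: 14 faults
f=2: 11 faults
f=3: 9 faults
f=4: 7 faults
f=5: 6 faults
f=6: 6 faults
Smallest f with faults ≤ 6 is 5.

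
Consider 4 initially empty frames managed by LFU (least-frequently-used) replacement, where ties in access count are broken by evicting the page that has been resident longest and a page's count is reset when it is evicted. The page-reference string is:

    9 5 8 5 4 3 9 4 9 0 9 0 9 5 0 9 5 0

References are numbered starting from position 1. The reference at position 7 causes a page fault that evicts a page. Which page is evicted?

pos 1: 9 -> miss, frames {9}
pos 2: 5 -> miss, frames {9,5}
pos 3: 8 -> miss, frames {9,5,8}
pos 4: 5 -> hit
pos 5: 4 -> miss, frames {9,5,8,4}
pos 6: 3 -> miss, evict 9, frames {5,8,4,3}
pos 7: 9 -> miss, evict 8, frames {5,4,3,9}
At position 7, page 8 is evicted.

8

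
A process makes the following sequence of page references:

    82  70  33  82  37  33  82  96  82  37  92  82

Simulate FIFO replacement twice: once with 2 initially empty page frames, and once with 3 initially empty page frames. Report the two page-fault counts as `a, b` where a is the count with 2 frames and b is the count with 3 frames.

2 frames: F F F F F F F F . F F F → 11 faults.
3 frames: F F F . F . F F . . F . → 7 faults.
7 < 11: adding a frame reduced faults, as is typical.

11, 7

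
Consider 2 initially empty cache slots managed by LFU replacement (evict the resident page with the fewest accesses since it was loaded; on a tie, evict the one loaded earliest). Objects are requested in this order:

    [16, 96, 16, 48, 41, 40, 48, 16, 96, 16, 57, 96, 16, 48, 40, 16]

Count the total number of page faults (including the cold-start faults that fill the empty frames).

16 → miss, frames {16}
96 → miss, frames {16,96}
16 → hit
48 → miss, evict 96, frames {16,48}
41 → miss, evict 48, frames {16,41}
40 → miss, evict 41, frames {16,40}
48 → miss, evict 40, frames {16,48}
16 → hit
96 → miss, evict 48, frames {16,96}
16 → hit
57 → miss, evict 96, frames {16,57}
96 → miss, evict 57, frames {16,96}
16 → hit
48 → miss, evict 96, frames {16,48}
40 → miss, evict 48, frames {16,40}
16 → hit
Page faults: 11.

11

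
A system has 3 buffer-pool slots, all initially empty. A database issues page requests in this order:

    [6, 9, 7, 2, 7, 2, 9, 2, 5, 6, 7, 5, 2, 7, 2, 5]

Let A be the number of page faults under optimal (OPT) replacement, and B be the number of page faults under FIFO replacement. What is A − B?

Under OPT: F F F F . . . . F F . . F . . . → 7 faults.
Under FIFO: F F F F . . . . F F F . F . . F → 9 faults.
A − B = 7 − 9 = -2.

-2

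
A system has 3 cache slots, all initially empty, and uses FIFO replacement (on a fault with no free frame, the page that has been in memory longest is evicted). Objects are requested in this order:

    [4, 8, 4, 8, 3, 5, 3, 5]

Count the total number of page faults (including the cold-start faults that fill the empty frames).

4

4 → fault, frames [4]
8 → fault, frames [4, 8]
4 → hit
8 → hit
3 → fault, frames [4, 8, 3]
5 → fault, evict 4, frames [8, 3, 5]
3 → hit
5 → hit
Page faults: 4.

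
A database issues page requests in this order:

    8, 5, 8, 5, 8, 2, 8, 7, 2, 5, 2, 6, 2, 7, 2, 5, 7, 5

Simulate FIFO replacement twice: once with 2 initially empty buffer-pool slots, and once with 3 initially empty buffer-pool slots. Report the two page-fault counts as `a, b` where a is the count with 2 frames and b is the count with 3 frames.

11, 6

2 frames: F F . . . F F F F F . F F F . F . . → 11 faults.
3 frames: F F . . . F . F . . . F . . . F . . → 6 faults.
6 < 11: adding a frame reduced faults, as is typical.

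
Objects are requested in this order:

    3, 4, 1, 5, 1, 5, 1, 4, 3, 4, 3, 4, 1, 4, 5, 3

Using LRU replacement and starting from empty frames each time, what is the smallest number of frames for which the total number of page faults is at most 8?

f=1: 16 faults
f=2: 9 faults
f=3: 7 faults
f=4: 4 faults
Smallest f with faults ≤ 8 is 3.

3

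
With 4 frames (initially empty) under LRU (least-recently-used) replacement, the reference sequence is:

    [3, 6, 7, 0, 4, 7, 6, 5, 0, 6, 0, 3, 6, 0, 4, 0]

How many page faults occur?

9

3 -> fault, frames (3)
6 -> fault, frames (3 6)
7 -> fault, frames (3 6 7)
0 -> fault, frames (3 6 7 0)
4 -> fault, evict 3, frames (6 7 0 4)
7 -> hit
6 -> hit
5 -> fault, evict 0, frames (4 7 6 5)
0 -> fault, evict 4, frames (7 6 5 0)
6 -> hit
0 -> hit
3 -> fault, evict 7, frames (5 6 0 3)
6 -> hit
0 -> hit
4 -> fault, evict 5, frames (3 6 0 4)
0 -> hit
Page faults: 9.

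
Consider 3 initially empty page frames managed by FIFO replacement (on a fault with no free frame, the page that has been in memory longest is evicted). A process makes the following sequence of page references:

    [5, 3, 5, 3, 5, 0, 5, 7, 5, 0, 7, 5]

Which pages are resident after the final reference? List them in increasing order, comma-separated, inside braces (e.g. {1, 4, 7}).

5 -> miss, frames [5]
3 -> miss, frames [5, 3]
5 -> hit
3 -> hit
5 -> hit
0 -> miss, frames [5, 3, 0]
5 -> hit
7 -> miss, evict 5, frames [3, 0, 7]
5 -> miss, evict 3, frames [0, 7, 5]
0 -> hit
7 -> hit
5 -> hit

{0, 5, 7}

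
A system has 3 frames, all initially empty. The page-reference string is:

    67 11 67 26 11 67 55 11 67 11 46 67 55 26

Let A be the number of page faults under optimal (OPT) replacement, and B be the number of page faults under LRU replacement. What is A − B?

Under OPT: F F . F . . F . . . F . . F → 6 faults.
Under LRU: F F . F . . F . . . F . F F → 7 faults.
A − B = 6 − 7 = -1.

-1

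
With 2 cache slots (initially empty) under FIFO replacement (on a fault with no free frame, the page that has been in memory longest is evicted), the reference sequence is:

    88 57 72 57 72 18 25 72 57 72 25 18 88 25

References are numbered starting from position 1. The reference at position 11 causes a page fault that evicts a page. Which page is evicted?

pos 1: 88 -> miss, frames (88)
pos 2: 57 -> miss, frames (88 57)
pos 3: 72 -> miss, evict 88, frames (57 72)
pos 4: 57 -> hit
pos 5: 72 -> hit
pos 6: 18 -> miss, evict 57, frames (72 18)
pos 7: 25 -> miss, evict 72, frames (18 25)
pos 8: 72 -> miss, evict 18, frames (25 72)
pos 9: 57 -> miss, evict 25, frames (72 57)
pos 10: 72 -> hit
pos 11: 25 -> miss, evict 72, frames (57 25)
At position 11, page 72 is evicted.

72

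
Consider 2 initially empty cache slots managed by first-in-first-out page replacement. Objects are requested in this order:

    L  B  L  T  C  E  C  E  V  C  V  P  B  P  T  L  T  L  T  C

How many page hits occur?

8

L: miss, frames (L)
B: miss, frames (L B)
L: hit
T: miss, evict L, frames (B T)
C: miss, evict B, frames (T C)
E: miss, evict T, frames (C E)
C: hit
E: hit
V: miss, evict C, frames (E V)
C: miss, evict E, frames (V C)
V: hit
P: miss, evict V, frames (C P)
B: miss, evict C, frames (P B)
P: hit
T: miss, evict P, frames (B T)
L: miss, evict B, frames (T L)
T: hit
L: hit
T: hit
C: miss, evict T, frames (L C)
Hits: 8.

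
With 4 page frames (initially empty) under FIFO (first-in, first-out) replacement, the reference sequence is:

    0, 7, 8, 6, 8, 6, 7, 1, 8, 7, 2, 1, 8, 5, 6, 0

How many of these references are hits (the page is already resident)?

8

0 -> fault, frames {0}
7 -> fault, frames {0,7}
8 -> fault, frames {0,7,8}
6 -> fault, frames {0,7,8,6}
8 -> hit
6 -> hit
7 -> hit
1 -> fault, evict 0, frames {7,8,6,1}
8 -> hit
7 -> hit
2 -> fault, evict 7, frames {8,6,1,2}
1 -> hit
8 -> hit
5 -> fault, evict 8, frames {6,1,2,5}
6 -> hit
0 -> fault, evict 6, frames {1,2,5,0}
Hits: 8.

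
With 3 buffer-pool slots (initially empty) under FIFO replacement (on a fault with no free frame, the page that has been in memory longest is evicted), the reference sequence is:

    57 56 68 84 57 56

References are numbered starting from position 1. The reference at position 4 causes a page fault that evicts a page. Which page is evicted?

pos 1: 57 → fault, frames (57)
pos 2: 56 → fault, frames (57 56)
pos 3: 68 → fault, frames (57 56 68)
pos 4: 84 → fault, evict 57, frames (56 68 84)
At position 4, page 57 is evicted.

57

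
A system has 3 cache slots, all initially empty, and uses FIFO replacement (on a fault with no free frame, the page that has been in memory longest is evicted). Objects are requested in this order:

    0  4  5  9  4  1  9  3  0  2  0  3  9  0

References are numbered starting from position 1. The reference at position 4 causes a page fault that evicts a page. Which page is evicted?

0

pos 1: 0 → fault, frames {0}
pos 2: 4 → fault, frames {0,4}
pos 3: 5 → fault, frames {0,4,5}
pos 4: 9 → fault, evict 0, frames {4,5,9}
At position 4, page 0 is evicted.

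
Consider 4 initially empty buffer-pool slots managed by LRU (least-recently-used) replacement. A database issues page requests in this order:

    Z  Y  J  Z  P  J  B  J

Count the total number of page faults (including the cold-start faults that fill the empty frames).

Z → fault, frames [Z]
Y → fault, frames [Z, Y]
J → fault, frames [Z, Y, J]
Z → hit
P → fault, frames [Y, J, Z, P]
J → hit
B → fault, evict Y, frames [Z, P, J, B]
J → hit
Page faults: 5.

5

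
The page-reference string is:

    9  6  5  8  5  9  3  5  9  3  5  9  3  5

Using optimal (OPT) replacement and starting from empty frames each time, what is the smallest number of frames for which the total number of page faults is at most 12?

f=1: 14 faults
f=2: 9 faults
f=3: 5 faults
f=4: 5 faults
f=5: 5 faults
Smallest f with faults ≤ 12 is 2.

2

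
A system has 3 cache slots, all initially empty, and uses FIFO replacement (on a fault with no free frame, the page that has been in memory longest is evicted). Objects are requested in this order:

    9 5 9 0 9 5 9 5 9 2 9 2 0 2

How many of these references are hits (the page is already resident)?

9: fault, frames {9}
5: fault, frames {9,5}
9: hit
0: fault, frames {9,5,0}
9: hit
5: hit
9: hit
5: hit
9: hit
2: fault, evict 9, frames {5,0,2}
9: fault, evict 5, frames {0,2,9}
2: hit
0: hit
2: hit
Hits: 9.

9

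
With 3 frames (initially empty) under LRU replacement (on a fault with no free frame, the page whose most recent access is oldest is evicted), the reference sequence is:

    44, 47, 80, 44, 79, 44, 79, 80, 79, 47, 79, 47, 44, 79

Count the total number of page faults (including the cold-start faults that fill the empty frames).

44: miss, frames [44]
47: miss, frames [44, 47]
80: miss, frames [44, 47, 80]
44: hit
79: miss, evict 47, frames [80, 44, 79]
44: hit
79: hit
80: hit
79: hit
47: miss, evict 44, frames [80, 79, 47]
79: hit
47: hit
44: miss, evict 80, frames [79, 47, 44]
79: hit
Page faults: 6.

6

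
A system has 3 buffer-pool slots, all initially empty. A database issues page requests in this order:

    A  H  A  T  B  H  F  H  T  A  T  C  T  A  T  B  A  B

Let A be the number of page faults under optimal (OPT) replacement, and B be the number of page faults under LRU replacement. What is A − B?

Under OPT: F F . F F . F . . F . F . . . F . . → 8 faults.
Under LRU: F F . F F F F . F F . F . . . F . . → 10 faults.
A − B = 8 − 10 = -2.

-2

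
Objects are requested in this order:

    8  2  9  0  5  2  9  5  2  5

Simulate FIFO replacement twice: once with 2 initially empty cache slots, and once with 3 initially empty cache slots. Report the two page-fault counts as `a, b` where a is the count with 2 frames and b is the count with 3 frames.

2 frames: F F F F F F F F F . → 9 faults.
3 frames: F F F F F F F . . . → 7 faults.
7 < 9: adding a frame reduced faults, as is typical.

9, 7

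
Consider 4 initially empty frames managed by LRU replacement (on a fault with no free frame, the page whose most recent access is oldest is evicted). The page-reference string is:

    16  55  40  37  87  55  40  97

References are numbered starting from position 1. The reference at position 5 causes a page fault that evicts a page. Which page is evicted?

pos 1: 16 -> fault, frames (16)
pos 2: 55 -> fault, frames (16 55)
pos 3: 40 -> fault, frames (16 55 40)
pos 4: 37 -> fault, frames (16 55 40 37)
pos 5: 87 -> fault, evict 16, frames (55 40 37 87)
At position 5, page 16 is evicted.

16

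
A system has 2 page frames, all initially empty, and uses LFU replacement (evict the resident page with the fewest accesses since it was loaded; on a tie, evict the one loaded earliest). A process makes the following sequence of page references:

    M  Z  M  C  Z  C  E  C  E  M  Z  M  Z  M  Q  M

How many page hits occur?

6

M: miss, frames {M}
Z: miss, frames {M,Z}
M: hit
C: miss, evict Z, frames {M,C}
Z: miss, evict C, frames {M,Z}
C: miss, evict Z, frames {M,C}
E: miss, evict C, frames {M,E}
C: miss, evict E, frames {M,C}
E: miss, evict C, frames {M,E}
M: hit
Z: miss, evict E, frames {M,Z}
M: hit
Z: hit
M: hit
Q: miss, evict Z, frames {M,Q}
M: hit
Hits: 6.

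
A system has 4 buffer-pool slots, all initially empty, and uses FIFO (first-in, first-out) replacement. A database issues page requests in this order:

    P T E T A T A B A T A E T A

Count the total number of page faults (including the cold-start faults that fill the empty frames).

P -> fault, frames {P}
T -> fault, frames {P,T}
E -> fault, frames {P,T,E}
T -> hit
A -> fault, frames {P,T,E,A}
T -> hit
A -> hit
B -> fault, evict P, frames {T,E,A,B}
A -> hit
T -> hit
A -> hit
E -> hit
T -> hit
A -> hit
Page faults: 5.

5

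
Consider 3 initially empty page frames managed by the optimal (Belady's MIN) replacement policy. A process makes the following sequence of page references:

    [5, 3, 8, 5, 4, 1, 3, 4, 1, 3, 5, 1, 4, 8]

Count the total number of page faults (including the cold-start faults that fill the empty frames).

7

5 -> miss, frames [5]
3 -> miss, frames [5, 3]
8 -> miss, frames [5, 3, 8]
5 -> hit
4 -> miss, evict 8, frames [5, 3, 4]
1 -> miss, evict 5, frames [3, 4, 1]
3 -> hit
4 -> hit
1 -> hit
3 -> hit
5 -> miss, evict 3, frames [4, 1, 5]
1 -> hit
4 -> hit
8 -> miss, evict 5, frames [4, 1, 8]
Page faults: 7.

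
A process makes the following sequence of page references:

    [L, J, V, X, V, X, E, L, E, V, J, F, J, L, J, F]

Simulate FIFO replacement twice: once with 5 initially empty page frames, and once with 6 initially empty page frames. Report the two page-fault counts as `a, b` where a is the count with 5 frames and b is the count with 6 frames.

5 frames: F F F F . . F . . . . F . F F . → 8 faults.
6 frames: F F F F . . F . . . . F . . . . → 6 faults.
6 < 8: adding a frame reduced faults, as is typical.

8, 6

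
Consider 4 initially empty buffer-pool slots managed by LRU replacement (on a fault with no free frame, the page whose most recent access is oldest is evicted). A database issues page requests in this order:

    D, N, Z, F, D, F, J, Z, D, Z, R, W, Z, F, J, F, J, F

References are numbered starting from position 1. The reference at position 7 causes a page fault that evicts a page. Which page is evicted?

pos 1: D -> fault, frames {D}
pos 2: N -> fault, frames {D,N}
pos 3: Z -> fault, frames {D,N,Z}
pos 4: F -> fault, frames {D,N,Z,F}
pos 5: D -> hit
pos 6: F -> hit
pos 7: J -> fault, evict N, frames {Z,D,F,J}
At position 7, page N is evicted.

N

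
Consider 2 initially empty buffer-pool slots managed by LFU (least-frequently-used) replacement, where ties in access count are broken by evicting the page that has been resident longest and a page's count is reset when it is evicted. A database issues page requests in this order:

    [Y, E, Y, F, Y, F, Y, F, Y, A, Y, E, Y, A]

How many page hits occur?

8

Y: fault, frames [Y]
E: fault, frames [Y, E]
Y: hit
F: fault, evict E, frames [Y, F]
Y: hit
F: hit
Y: hit
F: hit
Y: hit
A: fault, evict F, frames [Y, A]
Y: hit
E: fault, evict A, frames [Y, E]
Y: hit
A: fault, evict E, frames [Y, A]
Hits: 8.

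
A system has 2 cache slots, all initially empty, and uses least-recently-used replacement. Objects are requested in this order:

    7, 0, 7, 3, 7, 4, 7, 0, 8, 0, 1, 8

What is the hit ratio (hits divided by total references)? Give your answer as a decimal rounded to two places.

0.33

7 -> miss, frames [7]
0 -> miss, frames [7, 0]
7 -> hit
3 -> miss, evict 0, frames [7, 3]
7 -> hit
4 -> miss, evict 3, frames [7, 4]
7 -> hit
0 -> miss, evict 4, frames [7, 0]
8 -> miss, evict 7, frames [0, 8]
0 -> hit
1 -> miss, evict 8, frames [0, 1]
8 -> miss, evict 0, frames [1, 8]
Hits: 4 of 12 references → 4/12 = 0.3333.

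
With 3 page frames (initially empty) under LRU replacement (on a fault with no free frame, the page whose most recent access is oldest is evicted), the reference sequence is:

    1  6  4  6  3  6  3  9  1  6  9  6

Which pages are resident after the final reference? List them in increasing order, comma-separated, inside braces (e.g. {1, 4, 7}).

1 → fault, frames {1}
6 → fault, frames {1,6}
4 → fault, frames {1,6,4}
6 → hit
3 → fault, evict 1, frames {4,6,3}
6 → hit
3 → hit
9 → fault, evict 4, frames {6,3,9}
1 → fault, evict 6, frames {3,9,1}
6 → fault, evict 3, frames {9,1,6}
9 → hit
6 → hit

{1, 6, 9}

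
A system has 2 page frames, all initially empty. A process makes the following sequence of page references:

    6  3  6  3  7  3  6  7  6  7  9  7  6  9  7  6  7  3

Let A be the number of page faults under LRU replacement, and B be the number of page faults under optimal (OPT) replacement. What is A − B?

3

Under LRU: F F . . F . F F . . F . F F F F . F → 11 faults.
Under OPT: F F . . F . F . . . F . F . F . . F → 8 faults.
A − B = 11 − 8 = 3.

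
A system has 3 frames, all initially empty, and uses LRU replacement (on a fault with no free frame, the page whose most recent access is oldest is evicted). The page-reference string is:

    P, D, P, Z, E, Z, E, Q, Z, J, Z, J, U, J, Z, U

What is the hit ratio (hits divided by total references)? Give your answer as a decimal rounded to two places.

P: fault, frames [P]
D: fault, frames [P, D]
P: hit
Z: fault, frames [D, P, Z]
E: fault, evict D, frames [P, Z, E]
Z: hit
E: hit
Q: fault, evict P, frames [Z, E, Q]
Z: hit
J: fault, evict E, frames [Q, Z, J]
Z: hit
J: hit
U: fault, evict Q, frames [Z, J, U]
J: hit
Z: hit
U: hit
Hits: 9 of 16 references → 9/16 = 0.5625.

0.56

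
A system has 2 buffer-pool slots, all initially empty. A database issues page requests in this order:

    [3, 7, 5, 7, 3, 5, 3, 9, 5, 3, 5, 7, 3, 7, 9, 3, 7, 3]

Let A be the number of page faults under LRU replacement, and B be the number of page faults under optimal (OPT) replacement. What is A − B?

4

Under LRU: F F F . F F . F F F . F F . F F F . → 13 faults.
Under OPT: F F F . F . . F . F . F . . F . F . → 9 faults.
A − B = 13 − 9 = 4.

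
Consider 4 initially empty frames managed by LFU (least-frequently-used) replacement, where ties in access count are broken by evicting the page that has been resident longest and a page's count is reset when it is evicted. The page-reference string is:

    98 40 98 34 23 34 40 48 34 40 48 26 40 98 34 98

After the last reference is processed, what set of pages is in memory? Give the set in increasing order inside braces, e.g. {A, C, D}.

98 → miss, frames (98)
40 → miss, frames (98 40)
98 → hit
34 → miss, frames (98 40 34)
23 → miss, frames (98 40 34 23)
34 → hit
40 → hit
48 → miss, evict 23, frames (98 40 34 48)
34 → hit
40 → hit
48 → hit
26 → miss, evict 98, frames (40 34 48 26)
40 → hit
98 → miss, evict 26, frames (40 34 48 98)
34 → hit
98 → hit

{34, 40, 48, 98}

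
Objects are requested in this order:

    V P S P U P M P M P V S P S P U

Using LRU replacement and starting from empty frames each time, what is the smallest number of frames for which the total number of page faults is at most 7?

5

f=1: 16 faults
f=2: 9 faults
f=3: 8 faults
f=4: 8 faults
f=5: 5 faults
Smallest f with faults ≤ 7 is 5.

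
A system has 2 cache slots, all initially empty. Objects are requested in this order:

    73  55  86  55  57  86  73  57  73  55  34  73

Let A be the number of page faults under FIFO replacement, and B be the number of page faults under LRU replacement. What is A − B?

-2

Under FIFO: F F F . F . F . . F F F → 8 faults.
Under LRU: F F F . F F F F . F F F → 10 faults.
A − B = 8 − 10 = -2.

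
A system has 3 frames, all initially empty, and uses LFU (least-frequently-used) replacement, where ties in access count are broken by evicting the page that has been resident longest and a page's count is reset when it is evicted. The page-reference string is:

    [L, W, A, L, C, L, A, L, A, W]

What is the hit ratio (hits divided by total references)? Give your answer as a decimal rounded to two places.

0.50

L -> fault, frames (L)
W -> fault, frames (L W)
A -> fault, frames (L W A)
L -> hit
C -> fault, evict W, frames (L A C)
L -> hit
A -> hit
L -> hit
A -> hit
W -> fault, evict C, frames (L A W)
Hits: 5 of 10 references → 5/10 = 0.5000.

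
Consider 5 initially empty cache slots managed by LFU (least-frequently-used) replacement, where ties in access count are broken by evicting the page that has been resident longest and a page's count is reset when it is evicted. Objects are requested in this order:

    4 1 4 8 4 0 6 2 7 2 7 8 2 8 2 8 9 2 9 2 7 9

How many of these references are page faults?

9

4 -> fault, frames {4}
1 -> fault, frames {4,1}
4 -> hit
8 -> fault, frames {4,1,8}
4 -> hit
0 -> fault, frames {4,1,8,0}
6 -> fault, frames {4,1,8,0,6}
2 -> fault, evict 1, frames {4,8,0,6,2}
7 -> fault, evict 8, frames {4,0,6,2,7}
2 -> hit
7 -> hit
8 -> fault, evict 0, frames {4,6,2,7,8}
2 -> hit
8 -> hit
2 -> hit
8 -> hit
9 -> fault, evict 6, frames {4,2,7,8,9}
2 -> hit
9 -> hit
2 -> hit
7 -> hit
9 -> hit
Page faults: 9.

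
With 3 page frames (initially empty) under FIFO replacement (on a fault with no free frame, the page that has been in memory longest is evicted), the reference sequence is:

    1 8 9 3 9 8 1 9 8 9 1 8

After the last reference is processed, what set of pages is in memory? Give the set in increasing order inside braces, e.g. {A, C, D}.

{1, 8, 9}

1 → miss, frames {1}
8 → miss, frames {1,8}
9 → miss, frames {1,8,9}
3 → miss, evict 1, frames {8,9,3}
9 → hit
8 → hit
1 → miss, evict 8, frames {9,3,1}
9 → hit
8 → miss, evict 9, frames {3,1,8}
9 → miss, evict 3, frames {1,8,9}
1 → hit
8 → hit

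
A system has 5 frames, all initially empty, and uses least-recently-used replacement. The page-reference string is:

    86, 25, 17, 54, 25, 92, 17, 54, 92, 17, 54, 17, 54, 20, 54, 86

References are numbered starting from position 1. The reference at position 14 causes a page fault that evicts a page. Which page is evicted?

pos 1: 86 → miss, frames {86}
pos 2: 25 → miss, frames {86,25}
pos 3: 17 → miss, frames {86,25,17}
pos 4: 54 → miss, frames {86,25,17,54}
pos 5: 25 → hit
pos 6: 92 → miss, frames {86,17,54,25,92}
pos 7: 17 → hit
pos 8: 54 → hit
pos 9: 92 → hit
pos 10: 17 → hit
pos 11: 54 → hit
pos 12: 17 → hit
pos 13: 54 → hit
pos 14: 20 → miss, evict 86, frames {25,92,17,54,20}
At position 14, page 86 is evicted.

86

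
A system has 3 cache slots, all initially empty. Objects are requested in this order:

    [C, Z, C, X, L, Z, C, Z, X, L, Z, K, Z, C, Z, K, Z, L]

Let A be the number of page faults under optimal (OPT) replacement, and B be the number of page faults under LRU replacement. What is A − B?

-3

Under OPT: F F . F F . . . F . . F . F . . . F → 8 faults.
Under LRU: F F . F F F F . F F . F . F . . . F → 11 faults.
A − B = 8 − 11 = -3.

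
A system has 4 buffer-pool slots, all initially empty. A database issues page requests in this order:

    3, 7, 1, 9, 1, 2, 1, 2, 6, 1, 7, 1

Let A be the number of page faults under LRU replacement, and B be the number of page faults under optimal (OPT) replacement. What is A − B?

1

Under LRU: F F F F . F . . F . F . → 7 faults.
Under OPT: F F F F . F . . F . . . → 6 faults.
A − B = 7 − 6 = 1.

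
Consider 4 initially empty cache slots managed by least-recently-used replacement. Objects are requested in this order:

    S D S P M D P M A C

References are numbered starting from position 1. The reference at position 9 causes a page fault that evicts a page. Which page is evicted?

pos 1: S: fault, frames (S)
pos 2: D: fault, frames (S D)
pos 3: S: hit
pos 4: P: fault, frames (D S P)
pos 5: M: fault, frames (D S P M)
pos 6: D: hit
pos 7: P: hit
pos 8: M: hit
pos 9: A: fault, evict S, frames (D P M A)
At position 9, page S is evicted.

S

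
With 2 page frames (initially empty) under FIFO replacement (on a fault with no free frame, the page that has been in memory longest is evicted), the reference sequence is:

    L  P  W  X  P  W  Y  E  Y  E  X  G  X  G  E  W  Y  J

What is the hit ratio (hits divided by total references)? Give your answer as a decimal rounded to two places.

0.22

L: miss, frames [L]
P: miss, frames [L, P]
W: miss, evict L, frames [P, W]
X: miss, evict P, frames [W, X]
P: miss, evict W, frames [X, P]
W: miss, evict X, frames [P, W]
Y: miss, evict P, frames [W, Y]
E: miss, evict W, frames [Y, E]
Y: hit
E: hit
X: miss, evict Y, frames [E, X]
G: miss, evict E, frames [X, G]
X: hit
G: hit
E: miss, evict X, frames [G, E]
W: miss, evict G, frames [E, W]
Y: miss, evict E, frames [W, Y]
J: miss, evict W, frames [Y, J]
Hits: 4 of 18 references → 4/18 = 0.2222.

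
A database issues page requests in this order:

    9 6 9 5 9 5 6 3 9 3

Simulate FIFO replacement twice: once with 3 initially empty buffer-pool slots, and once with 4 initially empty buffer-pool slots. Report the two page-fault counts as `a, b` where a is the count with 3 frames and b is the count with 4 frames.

5, 4

3 frames: F F . F . . . F F . → 5 faults.
4 frames: F F . F . . . F . . → 4 faults.
4 < 5: adding a frame reduced faults, as is typical.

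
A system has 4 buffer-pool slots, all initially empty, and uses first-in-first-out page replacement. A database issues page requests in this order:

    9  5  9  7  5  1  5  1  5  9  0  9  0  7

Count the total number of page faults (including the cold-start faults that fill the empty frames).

6

9 → miss, frames [9]
5 → miss, frames [9, 5]
9 → hit
7 → miss, frames [9, 5, 7]
5 → hit
1 → miss, frames [9, 5, 7, 1]
5 → hit
1 → hit
5 → hit
9 → hit
0 → miss, evict 9, frames [5, 7, 1, 0]
9 → miss, evict 5, frames [7, 1, 0, 9]
0 → hit
7 → hit
Page faults: 6.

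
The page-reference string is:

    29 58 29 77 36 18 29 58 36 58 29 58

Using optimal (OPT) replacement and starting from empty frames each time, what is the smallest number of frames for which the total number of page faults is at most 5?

f=1: 12 faults
f=2: 8 faults
f=3: 6 faults
f=4: 5 faults
f=5: 5 faults
Smallest f with faults ≤ 5 is 4.

4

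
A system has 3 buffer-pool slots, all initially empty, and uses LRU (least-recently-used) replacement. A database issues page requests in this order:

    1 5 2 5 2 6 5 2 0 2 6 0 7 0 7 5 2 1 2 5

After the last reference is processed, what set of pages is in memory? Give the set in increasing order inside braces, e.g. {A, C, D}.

{1, 2, 5}

1 → fault, frames {1}
5 → fault, frames {1,5}
2 → fault, frames {1,5,2}
5 → hit
2 → hit
6 → fault, evict 1, frames {5,2,6}
5 → hit
2 → hit
0 → fault, evict 6, frames {5,2,0}
2 → hit
6 → fault, evict 5, frames {0,2,6}
0 → hit
7 → fault, evict 2, frames {6,0,7}
0 → hit
7 → hit
5 → fault, evict 6, frames {0,7,5}
2 → fault, evict 0, frames {7,5,2}
1 → fault, evict 7, frames {5,2,1}
2 → hit
5 → hit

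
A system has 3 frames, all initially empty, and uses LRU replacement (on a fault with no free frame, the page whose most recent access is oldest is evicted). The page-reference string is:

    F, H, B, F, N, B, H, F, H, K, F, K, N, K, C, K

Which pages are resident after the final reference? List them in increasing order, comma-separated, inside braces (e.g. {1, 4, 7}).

{C, K, N}

F → fault, frames (F)
H → fault, frames (F H)
B → fault, frames (F H B)
F → hit
N → fault, evict H, frames (B F N)
B → hit
H → fault, evict F, frames (N B H)
F → fault, evict N, frames (B H F)
H → hit
K → fault, evict B, frames (F H K)
F → hit
K → hit
N → fault, evict H, frames (F K N)
K → hit
C → fault, evict F, frames (N K C)
K → hit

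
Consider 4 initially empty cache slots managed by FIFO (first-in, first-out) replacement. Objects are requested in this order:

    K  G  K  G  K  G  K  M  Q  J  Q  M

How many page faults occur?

K → miss, frames {K}
G → miss, frames {K,G}
K → hit
G → hit
K → hit
G → hit
K → hit
M → miss, frames {K,G,M}
Q → miss, frames {K,G,M,Q}
J → miss, evict K, frames {G,M,Q,J}
Q → hit
M → hit
Page faults: 5.

5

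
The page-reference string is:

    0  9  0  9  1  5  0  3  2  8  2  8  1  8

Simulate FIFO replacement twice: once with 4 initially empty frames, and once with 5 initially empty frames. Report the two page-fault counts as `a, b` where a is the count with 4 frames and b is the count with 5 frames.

8, 7

4 frames: F F . . F F . F F F . . F . → 8 faults.
5 frames: F F . . F F . F F F . . . . → 7 faults.
7 < 8: adding a frame reduced faults, as is typical.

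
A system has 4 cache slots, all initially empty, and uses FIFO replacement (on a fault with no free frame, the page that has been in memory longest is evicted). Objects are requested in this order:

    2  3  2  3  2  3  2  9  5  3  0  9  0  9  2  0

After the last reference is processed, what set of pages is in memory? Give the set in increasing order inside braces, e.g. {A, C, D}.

{0, 2, 5, 9}

2 -> miss, frames {2}
3 -> miss, frames {2,3}
2 -> hit
3 -> hit
2 -> hit
3 -> hit
2 -> hit
9 -> miss, frames {2,3,9}
5 -> miss, frames {2,3,9,5}
3 -> hit
0 -> miss, evict 2, frames {3,9,5,0}
9 -> hit
0 -> hit
9 -> hit
2 -> miss, evict 3, frames {9,5,0,2}
0 -> hit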